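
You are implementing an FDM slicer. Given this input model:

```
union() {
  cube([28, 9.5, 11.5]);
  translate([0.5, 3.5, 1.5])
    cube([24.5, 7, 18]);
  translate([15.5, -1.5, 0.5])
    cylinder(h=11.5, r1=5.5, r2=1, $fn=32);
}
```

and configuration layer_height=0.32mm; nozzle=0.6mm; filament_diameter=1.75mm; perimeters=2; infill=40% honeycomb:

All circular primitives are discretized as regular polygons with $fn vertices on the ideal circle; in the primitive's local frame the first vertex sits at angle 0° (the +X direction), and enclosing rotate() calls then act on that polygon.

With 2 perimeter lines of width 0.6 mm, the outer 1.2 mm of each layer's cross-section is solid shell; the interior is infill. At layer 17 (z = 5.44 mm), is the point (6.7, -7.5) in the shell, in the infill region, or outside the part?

At z = 5.44 mm: the cube (footprint 28×9.5) is included at this height; the 24.5×7 cube at (0.5, 3.5) contributes its full rectangle; the cone at (15.5, -1.5) (r1=5.5→r2=1) has section circumradius 3.567 here — a regular 32-gon; Taking the union: the regions partially overlap (shared area 156.51 mm²), so overlapping operands fuse into one piece — 1 connected region. Overall, the cross-section is a single solid region. The nearest boundary edge runs (12.98, -4.02)→(12.53, -3.48); distance from the point to it = 7.08 mm. The point is not inside any of the regions above, so it lies outside the cross-section (7.08 mm from the nearest boundary).

outside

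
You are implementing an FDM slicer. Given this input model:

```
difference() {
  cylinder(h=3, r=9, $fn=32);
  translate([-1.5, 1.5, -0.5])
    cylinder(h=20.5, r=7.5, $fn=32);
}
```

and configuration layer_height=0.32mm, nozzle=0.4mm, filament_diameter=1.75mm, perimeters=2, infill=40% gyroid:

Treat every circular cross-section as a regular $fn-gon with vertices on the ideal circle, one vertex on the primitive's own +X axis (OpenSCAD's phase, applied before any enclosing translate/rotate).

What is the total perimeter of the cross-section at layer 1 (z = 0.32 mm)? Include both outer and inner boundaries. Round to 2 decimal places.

At z = 0.32 mm: the r=9 cylinder gives a regular 32-gon of circumradius 9 (constant along its height) (perimeter = 2·32·9.000·sin(180°/32) = 56.46 mm); the r=7.5 cylinder at (-1.5, 1.5) contributes a regular 32-gon of circumradius 7.5 (perimeter = 2·32·7.500·sin(180°/32) = 47.05 mm); After the difference (first − rest): starting from the r=9 cylinder, the r=7.5 cylinder at (-1.5, 1.5) partially overlaps it — only the 170.26 mm² overlap (of its 175.58 mm²) is removed, clipping the outline — boundary = 77.63 mm. Overall, the cross-section is a single solid region. Total boundary length (outer) = 77.63 mm.

77.63 mm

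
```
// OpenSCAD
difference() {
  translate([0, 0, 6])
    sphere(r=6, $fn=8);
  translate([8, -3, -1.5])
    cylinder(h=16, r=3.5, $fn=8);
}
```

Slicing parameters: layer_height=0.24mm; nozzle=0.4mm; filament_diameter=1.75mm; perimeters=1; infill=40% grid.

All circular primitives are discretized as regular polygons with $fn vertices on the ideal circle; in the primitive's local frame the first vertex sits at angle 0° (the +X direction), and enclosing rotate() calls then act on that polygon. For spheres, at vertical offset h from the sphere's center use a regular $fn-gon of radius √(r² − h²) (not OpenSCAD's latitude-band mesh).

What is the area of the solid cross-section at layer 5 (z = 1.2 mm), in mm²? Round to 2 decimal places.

At z = 1.2 mm: the r=6 sphere contributes a regular 8-gon of circumradius √(6²−4.8²) = 3.600 (area = (8/2)·3.600²·sin(360°/8) = 36.66 mm²); the r=3.5 cylinder at (8, -3) gives a regular 8-gon of circumradius 3.5 (constant along its height) (area = (8/2)·3.500²·sin(360°/8) = 34.65 mm²); Taking the first minus the rest: starting from the r=6 sphere (36.66 mm²), the r=3.5 cylinder at (8, -3) misses the remaining region (no effect) — area = 36.66 mm². Overall, the cross-section is a single solid region. Net area = 36.66 mm².

36.66 mm²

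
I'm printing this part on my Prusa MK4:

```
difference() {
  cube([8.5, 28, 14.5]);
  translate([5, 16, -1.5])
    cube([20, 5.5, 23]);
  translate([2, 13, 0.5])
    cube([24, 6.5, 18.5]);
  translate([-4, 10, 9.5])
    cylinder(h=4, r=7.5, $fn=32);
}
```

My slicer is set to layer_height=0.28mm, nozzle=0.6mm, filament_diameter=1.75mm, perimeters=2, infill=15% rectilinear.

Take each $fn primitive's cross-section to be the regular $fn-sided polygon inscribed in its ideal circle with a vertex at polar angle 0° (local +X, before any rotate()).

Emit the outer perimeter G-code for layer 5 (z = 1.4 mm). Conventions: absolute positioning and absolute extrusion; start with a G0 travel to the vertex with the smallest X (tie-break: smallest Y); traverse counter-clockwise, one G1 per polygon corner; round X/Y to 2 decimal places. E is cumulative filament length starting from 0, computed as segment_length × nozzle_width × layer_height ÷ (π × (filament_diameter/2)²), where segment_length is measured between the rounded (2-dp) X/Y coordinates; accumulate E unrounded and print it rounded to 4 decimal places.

At z = 1.4 mm: the cube (footprint 8.5×28) is included at this height; the 20×5.5 cube at (5, 16) contributes its full rectangle; the cube at (2, 13) (footprint 24×6.5) is included at this height; the cylinder at (-4, 10) is absent (z outside [9.5, 13.5]); After the difference (first − rest): starting from the 8.5×28 cube, the 20×5.5 cube at (5, 16) partially overlaps it — only the 19.25 mm² overlap (of its 110.00 mm²) is removed, clipping the outline; the 24×6.5 cube at (2, 13) partially overlaps it — only the 30.00 mm² overlap (of its 156.00 mm²) is removed, clipping the outline — 1 connected region. The outline is a single polygon with 10 vertices. Extrusion per mm of travel: 0.6 × 0.28 / (π × 0.875²) = 0.069846. Accumulating E over each segment gives final E = 6.0068.

G0 X0.00 Y0.00 Z1.40
G1 X8.50 Y0.00 E0.5937
G1 X8.50 Y13.00 E1.5017
G1 X2.00 Y13.00 E1.9557
G1 X2.00 Y19.50 E2.4097
G1 X5.00 Y19.50 E2.6192
G1 X5.00 Y21.50 E2.7589
G1 X8.50 Y21.50 E3.0034
G1 X8.50 Y28.00 E3.4574
G1 X0.00 Y28.00 E4.0511
G1 X0.00 Y0.00 E6.0068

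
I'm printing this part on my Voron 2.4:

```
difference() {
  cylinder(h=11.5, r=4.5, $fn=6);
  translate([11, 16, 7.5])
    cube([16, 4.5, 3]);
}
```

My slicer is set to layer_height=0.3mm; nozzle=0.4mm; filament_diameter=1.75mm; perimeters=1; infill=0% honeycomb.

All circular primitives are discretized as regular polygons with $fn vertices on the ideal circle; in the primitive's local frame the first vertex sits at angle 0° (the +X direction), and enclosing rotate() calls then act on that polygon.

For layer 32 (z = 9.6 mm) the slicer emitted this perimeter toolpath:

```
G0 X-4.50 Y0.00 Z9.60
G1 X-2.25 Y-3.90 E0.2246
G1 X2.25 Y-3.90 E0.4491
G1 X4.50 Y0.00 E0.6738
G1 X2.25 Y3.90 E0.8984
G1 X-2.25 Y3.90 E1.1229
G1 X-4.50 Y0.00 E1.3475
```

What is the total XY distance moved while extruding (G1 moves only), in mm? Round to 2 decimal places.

Sum the Euclidean lengths of each G1 segment: total = 27.01 mm.

27.01 mm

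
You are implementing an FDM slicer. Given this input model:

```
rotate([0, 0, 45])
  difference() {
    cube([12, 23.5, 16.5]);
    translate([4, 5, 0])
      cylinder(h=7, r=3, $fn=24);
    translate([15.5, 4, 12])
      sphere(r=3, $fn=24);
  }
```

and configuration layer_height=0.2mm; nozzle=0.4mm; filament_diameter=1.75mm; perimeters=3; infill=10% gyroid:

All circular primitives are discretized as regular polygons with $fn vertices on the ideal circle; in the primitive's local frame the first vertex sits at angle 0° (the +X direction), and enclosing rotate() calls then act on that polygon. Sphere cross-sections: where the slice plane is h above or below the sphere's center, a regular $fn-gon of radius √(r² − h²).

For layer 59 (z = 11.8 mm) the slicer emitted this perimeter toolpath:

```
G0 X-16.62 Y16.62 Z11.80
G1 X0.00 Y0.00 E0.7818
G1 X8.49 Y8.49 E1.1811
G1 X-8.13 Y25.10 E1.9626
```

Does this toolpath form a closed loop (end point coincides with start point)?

Start point (G0): (-16.62, 16.62). End point (last G1): the path does not return to the start — open.

no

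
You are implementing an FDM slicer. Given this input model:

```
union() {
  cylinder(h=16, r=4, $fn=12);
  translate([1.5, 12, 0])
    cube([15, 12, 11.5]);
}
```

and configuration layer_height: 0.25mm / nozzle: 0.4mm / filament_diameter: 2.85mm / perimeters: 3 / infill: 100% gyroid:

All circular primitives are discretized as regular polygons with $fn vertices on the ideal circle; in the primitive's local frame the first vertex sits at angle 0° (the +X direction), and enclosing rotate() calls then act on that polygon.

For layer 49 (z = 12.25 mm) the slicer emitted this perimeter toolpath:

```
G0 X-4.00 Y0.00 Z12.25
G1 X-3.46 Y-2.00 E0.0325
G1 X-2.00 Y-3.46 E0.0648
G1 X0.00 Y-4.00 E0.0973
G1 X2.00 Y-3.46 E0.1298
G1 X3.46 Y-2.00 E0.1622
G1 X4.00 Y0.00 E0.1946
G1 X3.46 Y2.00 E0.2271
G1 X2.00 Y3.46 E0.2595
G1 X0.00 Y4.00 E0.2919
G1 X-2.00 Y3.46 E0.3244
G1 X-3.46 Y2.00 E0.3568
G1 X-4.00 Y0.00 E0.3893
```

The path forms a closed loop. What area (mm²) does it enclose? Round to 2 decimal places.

47.94 mm²

Apply the shoelace formula to the sequence of (X, Y) vertices; enclosed area = 47.94 mm².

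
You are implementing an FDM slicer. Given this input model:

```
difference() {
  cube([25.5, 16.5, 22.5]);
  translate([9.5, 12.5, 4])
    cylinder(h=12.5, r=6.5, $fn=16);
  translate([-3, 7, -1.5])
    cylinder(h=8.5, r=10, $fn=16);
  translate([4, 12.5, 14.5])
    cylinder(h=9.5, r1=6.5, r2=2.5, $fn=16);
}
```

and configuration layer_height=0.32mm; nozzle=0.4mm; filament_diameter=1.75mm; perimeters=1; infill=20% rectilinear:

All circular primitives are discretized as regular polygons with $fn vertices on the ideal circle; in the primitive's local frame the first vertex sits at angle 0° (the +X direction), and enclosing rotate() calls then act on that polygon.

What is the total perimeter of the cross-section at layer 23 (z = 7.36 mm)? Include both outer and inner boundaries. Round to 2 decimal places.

At z = 7.36 mm: the cube is present — its section is the full 25.5×16.5 rectangle (perimeter 84.00 mm); the cylinder at (9.5, 12.5): section is a regular 16-gon, circumradius r=6.5 (perimeter = 2·16·6.500·sin(180°/16) = 40.58 mm); the cylinder at (-3, 7) is absent (z outside [-1.5, 7]); the cone at (4, 12.5) does not reach this height (z outside [14.5, 24]); After the difference (first − rest): starting from the 25.5×16.5 cube, the r=6.5 cylinder at (9.5, 12.5) partially overlaps it — only the 112.42 mm² overlap (of its 129.35 mm²) is removed, clipping the outline — boundary = 103.01 mm. Overall, the cross-section is a single solid region. Total boundary length (outer) = 103.01 mm.

103.01 mm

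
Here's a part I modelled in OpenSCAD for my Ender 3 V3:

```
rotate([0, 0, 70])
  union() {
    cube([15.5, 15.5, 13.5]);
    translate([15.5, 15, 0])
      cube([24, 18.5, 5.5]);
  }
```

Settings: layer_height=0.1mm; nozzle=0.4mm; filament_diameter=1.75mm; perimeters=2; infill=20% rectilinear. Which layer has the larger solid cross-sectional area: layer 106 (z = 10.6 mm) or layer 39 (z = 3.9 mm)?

layer 39 (z = 3.9 mm)

Layer 106 (z = 10.6): the cube (footprint 15.5×15.5) is included at this height (area 240.25 mm²); the cube at (15.5, 15) is not intersected at this z (z outside [0, 5.5]); Combining (union): only the 15.5×15.5 cube is present, so the union is just that shape — area = 240.25 mm²; (rotated 70° about Z; rotation is an isometry so areas/perimeters/island counts are preserved). So its area = 240.25 mm². Layer 39 (z = 3.9): the cube (footprint 15.5×15.5) is included at this height (area 240.25 mm²); the cube at (15.5, 15) (footprint 24×18.5) is included at this height (area 444.00 mm²); Combining (union): the 2 present regions share edge segments without overlapping in area, so areas simply add but the touching pieces fuse into one outline (the shared edge portions become interior and drop out of the boundary) — area = 684.25 mm²; (rotated 70° about Z; rotation is an isometry so areas/perimeters/island counts are preserved). So its area = 684.25 mm². Layer 39 is larger (684.25 vs 240.25 mm²).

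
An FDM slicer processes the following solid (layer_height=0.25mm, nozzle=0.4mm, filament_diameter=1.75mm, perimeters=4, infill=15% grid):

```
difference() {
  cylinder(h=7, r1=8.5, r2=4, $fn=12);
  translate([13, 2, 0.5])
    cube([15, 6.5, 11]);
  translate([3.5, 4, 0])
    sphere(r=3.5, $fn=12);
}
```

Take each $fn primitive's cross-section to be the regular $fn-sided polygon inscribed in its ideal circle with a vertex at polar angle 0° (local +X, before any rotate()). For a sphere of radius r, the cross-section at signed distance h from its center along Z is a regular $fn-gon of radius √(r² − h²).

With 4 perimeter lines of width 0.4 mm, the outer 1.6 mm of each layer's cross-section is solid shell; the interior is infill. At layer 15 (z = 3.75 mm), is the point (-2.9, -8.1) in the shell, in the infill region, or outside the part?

outside

At z = 3.75 mm: the cone (r1=8.5→r2=4) has section circumradius 6.089 here — a regular 12-gon; the cube at (13, 2) is present — its section is the full 15×6.5 rectangle; the sphere at (3.5, 4) is not intersected at this z (|z−center|=3.750 > r=3.5); Subtracting the remaining from the first: starting from the cone, the 15×6.5 cube at (13, 2) misses the remaining region (no effect) — 1 connected region. Overall, the cross-section is a single solid region. The nearest boundary edge runs (-0.00, -6.09)→(-3.04, -5.27); distance from the point to it = 2.69 mm. The point is not inside any of the regions above, so it lies outside the cross-section (2.69 mm from the nearest boundary).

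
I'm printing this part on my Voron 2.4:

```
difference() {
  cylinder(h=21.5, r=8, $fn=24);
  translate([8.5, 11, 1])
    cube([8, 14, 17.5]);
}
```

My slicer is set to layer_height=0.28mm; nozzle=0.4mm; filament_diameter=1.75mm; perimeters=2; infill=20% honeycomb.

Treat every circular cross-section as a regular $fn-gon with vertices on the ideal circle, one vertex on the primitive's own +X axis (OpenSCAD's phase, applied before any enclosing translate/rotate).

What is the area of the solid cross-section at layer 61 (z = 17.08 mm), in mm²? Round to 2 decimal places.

198.77 mm²

At z = 17.08 mm: the r=8 cylinder gives a regular 24-gon of circumradius 8 (constant along its height) (area = (24/2)·8.000²·sin(360°/24) = 198.77 mm²); the 8×14 cube at (8.5, 11) contributes its full rectangle (area 112.00 mm²); After the difference (first − rest): starting from the r=8 cylinder (198.77 mm²), the 8×14 cube at (8.5, 11) misses the remaining region (no effect) — area = 198.77 mm². Overall, the cross-section is a single solid region. Net area = 198.77 mm².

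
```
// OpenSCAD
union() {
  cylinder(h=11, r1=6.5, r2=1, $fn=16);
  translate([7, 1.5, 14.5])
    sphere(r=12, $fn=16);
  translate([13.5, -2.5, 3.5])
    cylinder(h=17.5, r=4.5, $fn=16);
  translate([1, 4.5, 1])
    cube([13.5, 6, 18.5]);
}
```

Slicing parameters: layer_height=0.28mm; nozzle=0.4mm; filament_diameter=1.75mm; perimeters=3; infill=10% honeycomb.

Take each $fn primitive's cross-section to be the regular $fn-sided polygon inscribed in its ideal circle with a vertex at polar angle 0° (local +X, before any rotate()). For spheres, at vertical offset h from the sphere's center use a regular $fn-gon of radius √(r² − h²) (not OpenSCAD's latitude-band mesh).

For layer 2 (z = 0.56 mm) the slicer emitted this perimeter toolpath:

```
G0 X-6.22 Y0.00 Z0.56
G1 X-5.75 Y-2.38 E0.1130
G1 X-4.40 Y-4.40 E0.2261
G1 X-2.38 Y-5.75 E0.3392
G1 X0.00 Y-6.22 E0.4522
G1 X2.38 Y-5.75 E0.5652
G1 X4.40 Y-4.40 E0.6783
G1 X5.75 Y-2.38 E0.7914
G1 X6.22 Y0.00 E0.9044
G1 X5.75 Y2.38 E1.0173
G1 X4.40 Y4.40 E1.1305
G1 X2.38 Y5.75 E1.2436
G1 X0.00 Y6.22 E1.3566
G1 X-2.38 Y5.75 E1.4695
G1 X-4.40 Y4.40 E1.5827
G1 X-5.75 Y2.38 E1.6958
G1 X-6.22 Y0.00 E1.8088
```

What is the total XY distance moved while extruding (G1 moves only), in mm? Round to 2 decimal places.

Sum the Euclidean lengths of each G1 segment: total = 38.84 mm.

38.84 mm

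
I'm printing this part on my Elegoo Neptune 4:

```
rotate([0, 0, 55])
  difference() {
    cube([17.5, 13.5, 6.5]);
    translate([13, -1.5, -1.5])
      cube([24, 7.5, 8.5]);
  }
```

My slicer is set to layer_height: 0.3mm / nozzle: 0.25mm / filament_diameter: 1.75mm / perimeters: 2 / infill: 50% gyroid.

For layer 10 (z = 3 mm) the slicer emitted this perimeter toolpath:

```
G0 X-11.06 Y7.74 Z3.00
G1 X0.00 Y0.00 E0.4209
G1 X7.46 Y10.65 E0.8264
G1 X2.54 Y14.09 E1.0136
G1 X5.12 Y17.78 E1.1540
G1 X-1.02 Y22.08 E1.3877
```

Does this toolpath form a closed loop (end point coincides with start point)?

no

Start point (G0): (-11.06, 7.74). End point (last G1): the path does not return to the start — open.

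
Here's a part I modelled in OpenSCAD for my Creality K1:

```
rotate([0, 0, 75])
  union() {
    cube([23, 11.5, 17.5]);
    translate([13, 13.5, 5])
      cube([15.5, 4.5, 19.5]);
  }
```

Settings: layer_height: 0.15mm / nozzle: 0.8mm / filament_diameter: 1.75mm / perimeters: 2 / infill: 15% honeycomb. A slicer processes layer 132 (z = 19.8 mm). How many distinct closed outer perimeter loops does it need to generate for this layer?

At z = 19.8 mm: the cube is not intersected at this z (z outside [0, 17.5]); the cube at (13, 13.5) is present — its section is the full 15.5×4.5 rectangle; Merging all regions: only the 15.5×4.5 cube at (13, 13.5) is present, so the union is just that shape — 1 connected region; (rotated 75° about Z; rotation is an isometry so areas/perimeters/island counts are preserved). The result has 1 disconnected region.

1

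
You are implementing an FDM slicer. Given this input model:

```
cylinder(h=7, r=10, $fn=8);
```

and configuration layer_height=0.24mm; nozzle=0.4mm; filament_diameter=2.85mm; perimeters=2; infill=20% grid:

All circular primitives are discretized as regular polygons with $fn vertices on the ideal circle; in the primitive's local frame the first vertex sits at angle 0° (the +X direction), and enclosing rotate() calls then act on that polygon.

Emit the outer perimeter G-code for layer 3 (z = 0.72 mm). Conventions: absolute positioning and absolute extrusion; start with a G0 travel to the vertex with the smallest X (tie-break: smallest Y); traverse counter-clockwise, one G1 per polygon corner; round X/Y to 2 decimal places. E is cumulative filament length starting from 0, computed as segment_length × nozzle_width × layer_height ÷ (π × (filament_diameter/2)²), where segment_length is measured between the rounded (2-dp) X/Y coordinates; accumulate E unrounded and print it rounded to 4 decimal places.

At z = 0.72 mm: the cylinder: section is a regular 8-gon, circumradius r=10. The outline is a single polygon with 8 vertices. Extrusion per mm of travel: 0.4 × 0.24 / (π × 1.425²) = 0.015048. Accumulating E over each segment gives final E = 0.9213.

G0 X-10.00 Y0.00 Z0.72
G1 X-7.07 Y-7.07 E0.1152
G1 X0.00 Y-10.00 E0.2303
G1 X7.07 Y-7.07 E0.3455
G1 X10.00 Y0.00 E0.4607
G1 X7.07 Y7.07 E0.5758
G1 X0.00 Y10.00 E0.6910
G1 X-7.07 Y7.07 E0.8062
G1 X-10.00 Y0.00 E0.9213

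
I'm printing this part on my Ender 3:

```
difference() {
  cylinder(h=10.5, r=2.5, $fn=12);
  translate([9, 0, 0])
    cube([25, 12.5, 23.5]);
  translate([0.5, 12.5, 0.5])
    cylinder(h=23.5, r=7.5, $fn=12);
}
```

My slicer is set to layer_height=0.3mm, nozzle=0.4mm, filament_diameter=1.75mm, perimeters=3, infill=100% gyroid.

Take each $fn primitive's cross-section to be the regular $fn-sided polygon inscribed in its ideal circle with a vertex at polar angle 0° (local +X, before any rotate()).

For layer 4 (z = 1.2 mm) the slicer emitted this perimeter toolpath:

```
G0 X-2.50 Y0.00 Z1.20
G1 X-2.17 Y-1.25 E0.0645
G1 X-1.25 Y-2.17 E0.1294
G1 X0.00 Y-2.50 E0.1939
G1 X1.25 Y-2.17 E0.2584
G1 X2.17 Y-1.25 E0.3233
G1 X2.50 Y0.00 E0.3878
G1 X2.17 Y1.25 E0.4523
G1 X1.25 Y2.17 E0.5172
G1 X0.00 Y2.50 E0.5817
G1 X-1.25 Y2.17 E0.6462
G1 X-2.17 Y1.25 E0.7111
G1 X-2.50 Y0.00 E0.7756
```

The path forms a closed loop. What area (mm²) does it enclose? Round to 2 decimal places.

Apply the shoelace formula to the sequence of (X, Y) vertices; enclosed area = 18.79 mm².

18.79 mm²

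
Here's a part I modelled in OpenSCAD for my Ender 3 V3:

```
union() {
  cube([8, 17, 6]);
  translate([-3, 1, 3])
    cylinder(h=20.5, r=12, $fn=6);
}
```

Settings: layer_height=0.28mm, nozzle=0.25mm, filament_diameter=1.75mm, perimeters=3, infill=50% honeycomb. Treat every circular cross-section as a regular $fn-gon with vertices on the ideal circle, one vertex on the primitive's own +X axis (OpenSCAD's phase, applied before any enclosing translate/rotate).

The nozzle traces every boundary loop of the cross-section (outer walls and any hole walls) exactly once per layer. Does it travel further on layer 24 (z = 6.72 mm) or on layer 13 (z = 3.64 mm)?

Layer 24 (z = 6.72): the cube does not reach this height (z outside [0, 6]); the r=12 cylinder at (-3, 1) gives a regular 6-gon of circumradius 12 (constant along its height) (perimeter = 2·6·12.000·sin(180°/6) = 72.00 mm); Combining (union): only the r=12 cylinder at (-3, 1) is present, so the union is just that shape — boundary = 72.00 mm. So its perimeter = 72.00 mm. Layer 13 (z = 3.64): the cube (footprint 8×17) is included at this height (perimeter 50.00 mm); the r=12 cylinder at (-3, 1) contributes a regular 6-gon of circumradius 12 (perimeter = 2·6·12.000·sin(180°/6) = 72.00 mm); Taking the union: the regions partially overlap (shared area 69.49 mm²), so the edge portions inside another operand are dropped and the merged outline is re-measured after clipping — boundary = 86.88 mm. So its perimeter = 86.88 mm. Layer 13 is larger (86.88 vs 72.00 mm).

layer 13 (z = 3.64 mm)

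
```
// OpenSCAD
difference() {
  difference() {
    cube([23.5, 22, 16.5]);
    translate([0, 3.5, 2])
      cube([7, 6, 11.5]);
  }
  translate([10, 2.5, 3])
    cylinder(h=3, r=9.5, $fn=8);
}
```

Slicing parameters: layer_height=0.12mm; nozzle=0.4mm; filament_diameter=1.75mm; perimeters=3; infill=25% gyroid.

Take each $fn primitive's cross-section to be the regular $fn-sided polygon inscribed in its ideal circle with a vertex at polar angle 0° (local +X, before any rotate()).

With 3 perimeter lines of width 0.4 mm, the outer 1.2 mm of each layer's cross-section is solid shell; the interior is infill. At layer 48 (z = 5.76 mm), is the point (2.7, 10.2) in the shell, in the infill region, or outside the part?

shell

At z = 5.76 mm: the cube is present — its section is the full 23.5×22 rectangle; the cube at (0, 3.5) (footprint 7×6) is included at this height; Taking the first minus the rest: starting from the 23.5×22 cube, the 7×6 cube at (0, 3.5) lies inside it touching the edge (removes its full 42.00 mm²) — 1 connected region; the cylinder at (10, 2.5): section is a regular 8-gon, circumradius r=9.5; Subtracting the remaining from the first: starting from the result so far, the r=9.5 cylinder at (10, 2.5) partially overlaps it — only the 143.56 mm² overlap (of its 255.27 mm²) is removed, clipping the outline — 2 connected regions. Overall, the cross-section has 2 separate islands. The nearest boundary edge runs (3.96, 9.50)→(0.00, 9.50); distance from the point to it = 0.70 mm. (Shell/infill is judged within the island containing the point — the largest one.) The point is inside the cross-section, 0.70 mm from the nearest boundary — within the 1.2 mm shell band (3 × 0.4).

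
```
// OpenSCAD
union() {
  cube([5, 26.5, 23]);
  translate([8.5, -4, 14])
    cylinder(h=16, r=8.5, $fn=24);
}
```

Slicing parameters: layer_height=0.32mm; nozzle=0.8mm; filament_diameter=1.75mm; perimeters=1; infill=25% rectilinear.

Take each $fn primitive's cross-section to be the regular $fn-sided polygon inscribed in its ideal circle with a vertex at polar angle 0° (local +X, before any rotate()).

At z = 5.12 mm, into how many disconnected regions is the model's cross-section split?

At z = 5.12 mm: the cube is present — its section is the full 5×26.5 rectangle; the cylinder at (8.5, -4) is absent (z outside [14, 30]); Taking the union: only the 5×26.5 cube is present, so the union is just that shape — 1 connected region. The result has 1 disconnected region.

1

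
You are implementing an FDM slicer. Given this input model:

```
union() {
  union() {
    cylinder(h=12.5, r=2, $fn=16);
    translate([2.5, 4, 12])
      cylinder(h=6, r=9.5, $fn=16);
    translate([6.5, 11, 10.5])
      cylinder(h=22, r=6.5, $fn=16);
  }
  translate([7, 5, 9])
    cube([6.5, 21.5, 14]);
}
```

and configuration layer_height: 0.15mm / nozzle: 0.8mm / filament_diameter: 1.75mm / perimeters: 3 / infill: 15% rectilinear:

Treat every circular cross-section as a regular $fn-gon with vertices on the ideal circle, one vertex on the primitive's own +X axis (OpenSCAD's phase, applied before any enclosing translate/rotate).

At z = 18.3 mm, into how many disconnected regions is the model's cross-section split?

1

At z = 18.3 mm: the cylinder is not intersected at this z (z outside [0, 12.5]); the cylinder at (2.5, 4) does not reach this height (z outside [12, 18]); the cylinder at (6.5, 11): section is a regular 16-gon, circumradius r=6.5; Combining (union): only the r=6.5 cylinder at (6.5, 11) is present, so the union is just that shape — 1 connected region; the 6.5×21.5 cube at (7, 5) contributes its full rectangle; Combining (union): the regions partially overlap (shared area 57.82 mm²), so overlapping operands fuse into one piece — 1 connected region. The result has 1 disconnected region.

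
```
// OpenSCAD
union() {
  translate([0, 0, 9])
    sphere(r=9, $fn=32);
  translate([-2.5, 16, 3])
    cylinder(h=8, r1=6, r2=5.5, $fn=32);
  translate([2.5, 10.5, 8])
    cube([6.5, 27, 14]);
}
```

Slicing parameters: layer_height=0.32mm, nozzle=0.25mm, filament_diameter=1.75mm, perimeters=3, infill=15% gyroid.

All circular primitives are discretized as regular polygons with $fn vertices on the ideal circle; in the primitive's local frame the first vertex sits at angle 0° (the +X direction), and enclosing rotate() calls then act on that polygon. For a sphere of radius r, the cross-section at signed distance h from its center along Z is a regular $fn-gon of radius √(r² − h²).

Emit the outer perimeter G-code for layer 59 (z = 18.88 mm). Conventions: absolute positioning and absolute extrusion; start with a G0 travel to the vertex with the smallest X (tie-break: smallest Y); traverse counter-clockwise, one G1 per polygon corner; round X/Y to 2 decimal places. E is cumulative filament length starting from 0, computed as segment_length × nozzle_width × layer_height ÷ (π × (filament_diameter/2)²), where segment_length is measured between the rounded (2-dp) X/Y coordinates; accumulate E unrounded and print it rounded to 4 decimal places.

At z = 18.88 mm: the sphere does not reach this height (|z−center|=9.880 > r=9); the cone at (-2.5, 16) is absent (z outside [3, 11]); the 6.5×27 cube at (2.5, 10.5) contributes its full rectangle; Combining (union): only the 6.5×27 cube at (2.5, 10.5) is present, so the union is just that shape — 1 connected region. The outline is a single polygon with 4 vertices. Extrusion per mm of travel: 0.25 × 0.32 / (π × 0.875²) = 0.033260. Accumulating E over each segment gives final E = 2.2284.

G0 X2.50 Y10.50 Z18.88
G1 X9.00 Y10.50 E0.2162
G1 X9.00 Y37.50 E1.1142
G1 X2.50 Y37.50 E1.3304
G1 X2.50 Y10.50 E2.2284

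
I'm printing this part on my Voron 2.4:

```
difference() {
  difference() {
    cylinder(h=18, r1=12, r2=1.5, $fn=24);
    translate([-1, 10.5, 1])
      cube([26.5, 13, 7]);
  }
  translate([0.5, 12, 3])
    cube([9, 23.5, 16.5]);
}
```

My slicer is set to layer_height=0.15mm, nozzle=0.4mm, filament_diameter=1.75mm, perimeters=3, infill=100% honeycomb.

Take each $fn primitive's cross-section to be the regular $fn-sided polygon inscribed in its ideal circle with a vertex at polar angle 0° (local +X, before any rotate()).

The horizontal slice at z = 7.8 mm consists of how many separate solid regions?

1

At z = 7.8 mm: the cone: at t=0.433 of its height the radius interpolates to r₁+(r₂−r₁)t = 7.450, giving a regular 24-gon of that circumradius; the cube at (-1, 10.5) is present — its section is the full 26.5×13 rectangle; Subtracting the remaining from the first: starting from the cone, the 26.5×13 cube at (-1, 10.5) misses the remaining region (no effect) — 1 connected region; the cube at (0.5, 12) (footprint 9×23.5) is included at this height; Taking the first minus the rest: starting from that combined region, the 9×23.5 cube at (0.5, 12) misses the remaining region (no effect) — 1 connected region. The result has 1 disconnected region.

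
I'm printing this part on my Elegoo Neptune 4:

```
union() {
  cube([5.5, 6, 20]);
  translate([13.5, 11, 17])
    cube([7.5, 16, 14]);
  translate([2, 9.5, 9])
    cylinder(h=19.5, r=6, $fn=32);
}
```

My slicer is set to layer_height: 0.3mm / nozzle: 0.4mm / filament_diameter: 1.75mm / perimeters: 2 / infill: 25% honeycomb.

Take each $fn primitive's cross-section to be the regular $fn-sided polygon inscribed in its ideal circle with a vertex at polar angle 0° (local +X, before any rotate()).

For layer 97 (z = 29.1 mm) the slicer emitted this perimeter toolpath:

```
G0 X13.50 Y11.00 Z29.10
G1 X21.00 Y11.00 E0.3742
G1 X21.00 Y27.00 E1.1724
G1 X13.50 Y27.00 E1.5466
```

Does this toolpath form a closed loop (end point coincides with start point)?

no

Start point (G0): (13.50, 11.00). End point (last G1): the path does not return to the start — open.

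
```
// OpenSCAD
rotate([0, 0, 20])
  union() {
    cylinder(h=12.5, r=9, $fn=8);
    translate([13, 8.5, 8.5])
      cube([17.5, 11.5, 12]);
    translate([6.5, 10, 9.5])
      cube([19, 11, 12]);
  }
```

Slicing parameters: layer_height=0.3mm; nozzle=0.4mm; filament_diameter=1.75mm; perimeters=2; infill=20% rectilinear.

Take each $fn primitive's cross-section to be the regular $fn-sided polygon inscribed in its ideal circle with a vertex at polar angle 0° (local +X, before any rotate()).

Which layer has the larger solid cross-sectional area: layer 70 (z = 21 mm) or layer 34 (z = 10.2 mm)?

layer 34 (z = 10.2 mm)

Layer 70 (z = 21): the cylinder does not reach this height (z outside [0, 12.5]); the cube at (13, 8.5) is not intersected at this z (z outside [8.5, 20.5]); the 19×11 cube at (6.5, 10) contributes its full rectangle (area 209.00 mm²); Combining (union): only the 19×11 cube at (6.5, 10) is present, so the union is just that shape — area = 209.00 mm²; (rotated 20° about Z; rotation is an isometry so areas/perimeters/island counts are preserved). So its area = 209.00 mm². Layer 34 (z = 10.2): the r=9 cylinder contributes a regular 8-gon of circumradius 9 (area = (8/2)·9.000²·sin(360°/8) = 229.10 mm²); the cube at (13, 8.5) is present — its section is the full 17.5×11.5 rectangle (area 201.25 mm²); the cube at (6.5, 10) (footprint 19×11) is included at this height (area 209.00 mm²); Taking the union: the regions partially overlap — summed areas 639.35 mm² minus the doubly-counted overlap 125.00 mm² gives 514.35 mm² — area = 514.35 mm²; (whole slice rotated 20° about Z — lengths, areas and connectivity unchanged). So its area = 514.35 mm². Layer 34 is larger (514.35 vs 209.00 mm²).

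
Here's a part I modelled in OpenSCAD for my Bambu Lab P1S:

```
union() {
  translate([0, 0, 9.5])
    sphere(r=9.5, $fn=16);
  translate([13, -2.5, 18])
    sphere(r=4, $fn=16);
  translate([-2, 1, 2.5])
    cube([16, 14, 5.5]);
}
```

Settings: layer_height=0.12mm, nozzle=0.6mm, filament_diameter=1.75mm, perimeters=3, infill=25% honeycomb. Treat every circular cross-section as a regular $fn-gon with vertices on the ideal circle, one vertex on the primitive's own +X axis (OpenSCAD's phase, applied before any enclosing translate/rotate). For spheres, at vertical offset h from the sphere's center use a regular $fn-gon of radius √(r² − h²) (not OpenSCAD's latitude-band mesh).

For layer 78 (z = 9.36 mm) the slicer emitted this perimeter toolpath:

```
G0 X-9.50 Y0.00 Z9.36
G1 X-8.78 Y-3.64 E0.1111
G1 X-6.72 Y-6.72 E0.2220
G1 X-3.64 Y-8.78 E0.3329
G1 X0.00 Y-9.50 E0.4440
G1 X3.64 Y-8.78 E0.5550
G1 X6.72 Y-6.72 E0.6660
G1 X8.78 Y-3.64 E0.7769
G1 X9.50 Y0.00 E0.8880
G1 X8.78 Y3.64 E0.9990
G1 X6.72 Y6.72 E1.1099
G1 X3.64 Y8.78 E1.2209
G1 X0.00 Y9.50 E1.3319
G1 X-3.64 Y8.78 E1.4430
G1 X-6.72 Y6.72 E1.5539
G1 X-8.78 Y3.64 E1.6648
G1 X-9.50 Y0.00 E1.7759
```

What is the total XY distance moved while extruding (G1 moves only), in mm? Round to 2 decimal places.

Sum the Euclidean lengths of each G1 segment: total = 59.33 mm.

59.33 mm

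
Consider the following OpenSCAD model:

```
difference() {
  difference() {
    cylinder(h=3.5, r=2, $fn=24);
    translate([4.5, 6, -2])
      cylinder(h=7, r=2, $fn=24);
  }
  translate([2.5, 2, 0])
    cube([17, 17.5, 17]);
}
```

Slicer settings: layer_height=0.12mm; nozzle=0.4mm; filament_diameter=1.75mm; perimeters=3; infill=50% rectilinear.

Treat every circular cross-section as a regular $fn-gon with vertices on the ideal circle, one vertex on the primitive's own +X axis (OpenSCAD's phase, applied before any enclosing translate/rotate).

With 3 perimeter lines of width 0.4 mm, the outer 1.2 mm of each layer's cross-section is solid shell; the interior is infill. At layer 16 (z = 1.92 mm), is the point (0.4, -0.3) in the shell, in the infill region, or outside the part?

infill

At z = 1.92 mm: the r=2 cylinder contributes a regular 24-gon of circumradius 2; the cylinder at (4.5, 6): section is a regular 24-gon, circumradius r=2; Subtracting the remaining from the first: starting from the r=2 cylinder, the r=2 cylinder at (4.5, 6) misses the remaining region (no effect) — 1 connected region; the cube at (2.5, 2) (footprint 17×17.5) is included at this height; After the difference (first − rest): starting from the result so far, the 17×17.5 cube at (2.5, 2) misses the remaining region (no effect) — 1 connected region. Overall, the cross-section is a single solid region. The nearest boundary edge runs (1.73, -1.00)→(1.41, -1.41); distance from the point to it = 1.48 mm. The point is inside the cross-section and 1.48 mm from the nearest boundary — more than the 1.2 mm shell width (3 × 0.4), so it's in the infill interior.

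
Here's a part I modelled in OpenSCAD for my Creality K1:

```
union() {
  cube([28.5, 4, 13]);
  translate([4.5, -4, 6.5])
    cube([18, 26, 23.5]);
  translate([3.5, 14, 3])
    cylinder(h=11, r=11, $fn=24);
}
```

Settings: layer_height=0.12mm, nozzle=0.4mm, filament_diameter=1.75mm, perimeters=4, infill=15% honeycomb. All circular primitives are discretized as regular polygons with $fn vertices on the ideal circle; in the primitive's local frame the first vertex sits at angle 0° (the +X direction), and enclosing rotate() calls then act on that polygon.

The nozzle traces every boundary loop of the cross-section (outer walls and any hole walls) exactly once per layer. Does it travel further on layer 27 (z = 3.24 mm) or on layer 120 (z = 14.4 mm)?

layer 27 (z = 3.24 mm)

Layer 27 (z = 3.24): the 28.5×4 cube contributes its full rectangle (perimeter 65.00 mm); the cube at (4.5, -4) is not intersected at this z (z outside [6.5, 30]); the r=11 cylinder at (3.5, 14) contributes a regular 24-gon of circumradius 11 (perimeter = 2·24·11.000·sin(180°/24) = 68.92 mm); Combining (union): the regions partially overlap (shared area 5.42 mm²), so the edge portions inside another operand are dropped and the merged outline is re-measured after clipping — boundary = 117.62 mm. So its perimeter = 117.62 mm. Layer 120 (z = 14.4): the cube is not intersected at this z (z outside [0, 13]); the cube at (4.5, -4) is present — its section is the full 18×26 rectangle (perimeter 88.00 mm); the cylinder at (3.5, 14) does not reach this height (z outside [3, 14]); Taking the union: only the 18×26 cube at (4.5, -4) is present, so the union is just that shape — boundary = 88.00 mm. So its perimeter = 88.00 mm. Layer 27 is larger (117.62 vs 88.00 mm).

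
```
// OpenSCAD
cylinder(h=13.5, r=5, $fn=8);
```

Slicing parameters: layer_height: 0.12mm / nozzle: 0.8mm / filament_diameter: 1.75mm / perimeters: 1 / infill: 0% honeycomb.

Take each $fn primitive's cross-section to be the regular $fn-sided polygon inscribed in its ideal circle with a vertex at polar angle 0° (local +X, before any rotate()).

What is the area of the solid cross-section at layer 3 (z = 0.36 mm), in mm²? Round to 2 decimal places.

At z = 0.36 mm: the cylinder: section is a regular 8-gon, circumradius r=5 (area = (8/2)·5.000²·sin(360°/8) = 70.71 mm²). Overall, the cross-section is a single solid region. Net area = 70.71 mm².

70.71 mm²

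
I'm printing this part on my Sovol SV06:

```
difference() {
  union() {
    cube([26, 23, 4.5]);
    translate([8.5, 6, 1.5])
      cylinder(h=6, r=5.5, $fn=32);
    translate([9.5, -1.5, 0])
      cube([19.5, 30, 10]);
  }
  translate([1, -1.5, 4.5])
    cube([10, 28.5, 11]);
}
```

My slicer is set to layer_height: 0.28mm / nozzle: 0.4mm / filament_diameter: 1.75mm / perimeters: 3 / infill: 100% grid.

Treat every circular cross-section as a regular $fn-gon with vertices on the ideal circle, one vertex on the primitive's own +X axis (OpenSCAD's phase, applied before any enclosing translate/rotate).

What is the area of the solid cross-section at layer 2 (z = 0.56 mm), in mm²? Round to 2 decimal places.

At z = 0.56 mm: the cube (footprint 26×23) is included at this height (area 598.00 mm²); the cylinder at (8.5, 6) does not reach this height (z outside [1.5, 7.5]); the 19.5×30 cube at (9.5, -1.5) contributes its full rectangle (area 585.00 mm²); Combining (union): the regions partially overlap — summed areas 1183.00 mm² minus the doubly-counted overlap 379.50 mm² gives 803.50 mm² — area = 803.50 mm²; the cube at (1, -1.5) is absent (z outside [4.5, 15.5]); Taking the first minus the rest: none of the subtracted shapes is present at this height, so that combined region is unchanged — area = 803.50 mm². Overall, the cross-section is a single solid region. Net area = 803.50 mm².

803.50 mm²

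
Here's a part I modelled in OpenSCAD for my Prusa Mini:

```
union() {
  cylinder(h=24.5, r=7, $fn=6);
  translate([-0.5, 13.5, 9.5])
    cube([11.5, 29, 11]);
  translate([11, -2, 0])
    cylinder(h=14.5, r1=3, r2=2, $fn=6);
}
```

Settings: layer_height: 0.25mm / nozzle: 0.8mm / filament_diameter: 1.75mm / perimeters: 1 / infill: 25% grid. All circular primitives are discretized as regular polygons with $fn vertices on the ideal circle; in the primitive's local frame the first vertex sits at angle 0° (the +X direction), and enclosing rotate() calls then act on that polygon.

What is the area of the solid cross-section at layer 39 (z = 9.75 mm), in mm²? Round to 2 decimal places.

474.88 mm²

At z = 9.75 mm: the r=7 cylinder gives a regular 6-gon of circumradius 7 (constant along its height) (area = (6/2)·7.000²·sin(360°/6) = 127.31 mm²); the cube at (-0.5, 13.5) is present — its section is the full 11.5×29 rectangle (area 333.50 mm²); the cone at (11, -2): at t=0.672 of its height the radius interpolates to r₁+(r₂−r₁)t = 2.328, giving a regular 6-gon of that circumradius (area = (6/2)·2.328²·sin(360°/6) = 14.08 mm²); Taking the union: the 3 present regions are separate (no shared area or edge), so areas and boundary lengths simply add and each stays a separate island — area = 474.88 mm². Overall, the cross-section has 3 separate islands. Net area = 474.88 mm².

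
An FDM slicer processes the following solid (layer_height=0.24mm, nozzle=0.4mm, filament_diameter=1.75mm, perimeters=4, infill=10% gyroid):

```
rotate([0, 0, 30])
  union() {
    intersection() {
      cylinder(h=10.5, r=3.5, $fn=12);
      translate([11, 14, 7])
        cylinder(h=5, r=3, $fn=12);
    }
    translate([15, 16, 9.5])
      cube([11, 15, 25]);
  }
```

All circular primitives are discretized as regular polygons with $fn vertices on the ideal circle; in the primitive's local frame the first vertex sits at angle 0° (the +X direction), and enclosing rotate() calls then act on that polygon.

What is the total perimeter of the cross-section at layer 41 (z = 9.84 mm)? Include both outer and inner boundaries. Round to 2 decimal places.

At z = 9.84 mm: the r=3.5 cylinder contributes a regular 12-gon of circumradius 3.5 (perimeter = 2·12·3.500·sin(180°/12) = 21.74 mm); the cylinder at (11, 14): section is a regular 12-gon, circumradius r=3 (perimeter = 2·12·3.000·sin(180°/12) = 18.63 mm); After intersecting: the r=3 cylinder at (11, 14) does not overlap the r=3.5 cylinder (empty) — nothing remains; the 11×15 cube at (15, 16) contributes its full rectangle (perimeter 52.00 mm); Combining (union): only the 11×15 cube at (15, 16) is present, so the union is just that shape — boundary = 52.00 mm; (whole slice rotated 30° about Z — lengths, areas and connectivity unchanged). Overall, the cross-section is a single solid region. Total boundary length (outer) = 52.00 mm.

52.00 mm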